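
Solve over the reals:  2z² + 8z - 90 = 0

Factor: 2(z - 5)(z + 9) = 0.
So z = 5 or z = -9.

z = -9 or z = 5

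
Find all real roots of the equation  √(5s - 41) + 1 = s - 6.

s = 9 or s = 10

Isolate the radical: √(5s - 41) = s - 7.
Square both sides: 5s - 41 = (s - 7)².
Expand and rearrange: s² - 19s + 90 = 0.
Solving gives s = 10 or s = 9.
Check each candidate in the original equation:
  s = 10: √(9) = 3, while s - 7 = 3 — valid.
  s = 9: √(4) = 2, while s - 7 = 2 — valid.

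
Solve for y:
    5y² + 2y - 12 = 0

Discriminant: (2)² − 4·5·(-12) = 244.
Quadratic formula: y = (-2 ± √244) / 10.
So y = -1/5 + √(61)/5 ≈ 1.362 or y = -√(61)/5 - 1/5 ≈ -1.762.

y = -1.762 or y = 1.362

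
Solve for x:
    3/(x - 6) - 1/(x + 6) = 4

x = -6.2356 or x = 6.7356

Multiply both sides by (x - 6)(x + 6):
3(x + 6) - (x - 6) = 4(x - 6)(x + 6).
Expand and collect terms: 4x^2 - 2x - 168 = 0.
By the quadratic formula, x = (2 +/- sqrt(2692)) / 8, so x ~= 6.7356 or x ~= -6.2356.
Neither value makes a denominator zero (x != 6, x != -6), so both are valid.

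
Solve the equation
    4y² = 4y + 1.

y = -0.2071 or y = 1.2071

Rearrange to standard form: 4y² - 4y - 1 = 0.
Discriminant: (-4)² − 4·4·(-1) = 32.
Quadratic formula: y = (4 ± √32) / 8.
So y = 1/2 + √(2)/2 ≈ 1.2071 or y = 1/2 - √(2)/2 ≈ -0.2071.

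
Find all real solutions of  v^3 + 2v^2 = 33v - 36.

v = -7.2426 or v = 1.2426 or v = 4

Rearrange: v^3 + 2v^2 - 33v + 36 = 0.
Possible rational roots are divisors of 36. Testing v = 4 gives 0, so (v - 4) is a factor.
Divide: v^3 + 2v^2 - 33v + 36 = (v - 4)(v^2 + 6v - 9).
Apply the quadratic formula to v^2 + 6v - 9 = 0: v = (-6 +/- sqrt(72))/2, i.e. v ~= 1.2426 or v ~= -7.2426.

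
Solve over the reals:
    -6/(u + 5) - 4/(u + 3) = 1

u = -14.2915 or u = -3.7085

Multiply both sides by (u + 5)(u + 3):
-6(u + 3) - 4(u + 5) = (u + 5)(u + 3).
Expand and collect terms: u^2 + 18u + 53 = 0.
By the quadratic formula, u = (-18 +/- sqrt(112)) / 2, so u ~= -3.7085 or u ~= -14.2915.
Neither value makes a denominator zero (u != -5, u != -3), so both are valid.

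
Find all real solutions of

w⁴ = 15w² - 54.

w = -3 or w = -2.4495 or w = 2.4495 or w = 3

Let u = w². The equation becomes u² - 15u + 54 = 0.
Factor: (u - 9)(u - 6) = 0, so u = 9 or u = 6.
w² = 9 gives w = ±3.
w² = 6 gives w = ±√(6) ≈ ±2.4495.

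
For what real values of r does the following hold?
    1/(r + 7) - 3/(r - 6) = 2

Multiply both sides by (r + 7)(r - 6):
(r - 6) - 3(r + 7) = 2(r + 7)(r - 6).
Expand and collect terms: 2r^2 + 4r - 57 = 0.
By the quadratic formula, r = (-4 +/- sqrt(472)) / 4, so r ~= 4.4314 or r ~= -6.4314.
Neither value makes a denominator zero (r != -7, r != 6), so both are valid.

r = -6.4314 or r = 4.4314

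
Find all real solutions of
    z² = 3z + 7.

z = -1.5414 or z = 4.5414

Rearrange to standard form: z² - 3z - 7 = 0.
Discriminant: (-3)² − 4·1·(-7) = 37.
Quadratic formula: z = (3 ± √37) / 2.
So z = 3/2 + √(37)/2 ≈ 4.5414 or z = 3/2 - √(37)/2 ≈ -1.5414.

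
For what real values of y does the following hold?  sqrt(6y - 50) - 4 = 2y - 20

y = 8.5 or y = 9

Isolate the radical: sqrt(6y - 50) = 2y - 16.
Square both sides: 6y - 50 = (2y - 16)^2.
Expand and rearrange: 4y^2 - 70y + 306 = 0.
Solving gives y = 9 or y = 8.5.
Check each candidate in the original equation:
  y = 9: sqrt(4) = 2, while 2y - 16 = 2 — valid.
  y = 8.5: sqrt(1) = 1, while 2y - 16 = 1 — valid.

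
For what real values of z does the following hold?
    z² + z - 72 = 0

Factor: (z + 9)(z - 8) = 0.
So z = -9 or z = 8.

z = -9 or z = 8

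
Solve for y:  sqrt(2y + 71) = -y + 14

y = 5

Square both sides: 2y + 71 = (-y + 14)^2.
Expand and rearrange: y^2 - 30y + 125 = 0.
Solving gives y = 25 or y = 5.
Check each candidate in the original equation:
  y = 25: sqrt(121) = 11, while -y + 14 = -11 — extraneous.
  y = 5: sqrt(81) = 9, while -y + 14 = 9 — valid.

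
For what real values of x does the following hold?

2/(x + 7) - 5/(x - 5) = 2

Multiply both sides by (x + 7)(x - 5):
2(x - 5) - 5(x + 7) = 2(x + 7)(x - 5).
Expand and collect terms: 2x² + 7x - 25 = 0.
By the quadratic formula, x = (-7 ± √249) / 4, so x ≈ 2.1949 or x ≈ -5.6949.
Neither value makes a denominator zero (x ≠ -7, x ≠ 5), so both are valid.

x = -5.6949 or x = 2.1949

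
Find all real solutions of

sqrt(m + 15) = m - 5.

m = 10

Square both sides: m + 15 = (m - 5)^2.
Expand and rearrange: m^2 - 11m + 10 = 0.
Solving gives m = 10 or m = 1.
Check each candidate in the original equation:
  m = 10: sqrt(25) = 5, while m - 5 = 5 — valid.
  m = 1: sqrt(16) = 4, while m - 5 = -4 — extraneous.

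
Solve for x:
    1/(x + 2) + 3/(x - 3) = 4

Multiply both sides by (x + 2)(x - 3):
(x - 3) + 3(x + 2) = 4(x + 2)(x - 3).
Expand and collect terms: 4x² - 8x - 27 = 0.
By the quadratic formula, x = (8 ± √496) / 8, so x ≈ 3.7839 or x ≈ -1.7839.
Neither value makes a denominator zero (x ≠ -2, x ≠ 3), so both are valid.

x = -1.7839 or x = 3.7839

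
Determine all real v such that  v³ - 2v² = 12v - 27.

Rearrange: v³ - 2v² - 12v + 27 = 0.
Possible rational roots are divisors of 27. Testing v = 3 gives 0, so (v - 3) is a factor.
Divide: v³ - 2v² - 12v + 27 = (v - 3)(v² + v - 9).
Apply the quadratic formula to v² + v - 9 = 0: v = (-1 ± √37)/2, i.e. v ≈ 2.5414 or v ≈ -3.5414.

v = -3.5414 or v = 2.5414 or v = 3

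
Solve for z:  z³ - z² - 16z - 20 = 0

Possible rational roots are divisors of -20. Testing z = 5 gives 0, so (z - 5) is a factor.
Divide: z³ - z² - 16z - 20 = (z - 5)(z² + 4z + 4).
The quadratic has the repeated root z = -2.

z = -2 or z = 5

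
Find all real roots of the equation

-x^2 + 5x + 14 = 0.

Factor: -1(x - 7)(x + 2) = 0.
So x = 7 or x = -2.

x = -2 or x = 7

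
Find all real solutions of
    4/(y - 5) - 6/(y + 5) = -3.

Multiply both sides by (y - 5)(y + 5):
4(y + 5) - 6(y - 5) = -3(y - 5)(y + 5).
Expand and collect terms: -3y² + 2y + 25 = 0.
By the quadratic formula, y = (-2 ± √304) / -6, so y ≈ -2.5726 or y ≈ 3.2393.
Neither value makes a denominator zero (y ≠ 5, y ≠ -5), so both are valid.

y = -2.5726 or y = 3.2393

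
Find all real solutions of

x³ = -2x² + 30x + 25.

x = -6.1926 or x = -0.8074 or x = 5

Rearrange: x³ + 2x² - 30x - 25 = 0.
Possible rational roots are divisors of -25. Testing x = 5 gives 0, so (x - 5) is a factor.
Divide: x³ + 2x² - 30x - 25 = (x - 5)(x² + 7x + 5).
Apply the quadratic formula to x² + 7x + 5 = 0: x = (-7 ± √29)/2, i.e. x ≈ -0.8074 or x ≈ -6.1926.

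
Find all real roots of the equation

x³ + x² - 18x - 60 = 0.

Possible rational roots are divisors of -60. Testing x = 5 gives 0, so (x - 5) is a factor.
Divide: x³ + x² - 18x - 60 = (x - 5)(x² + 6x + 12).
The quadratic x² + 6x + 12 has discriminant -12 < 0, so no further real roots.

x = 5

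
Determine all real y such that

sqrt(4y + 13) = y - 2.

Square both sides: 4y + 13 = (y - 2)^2.
Expand and rearrange: y^2 - 8y - 9 = 0.
Solving gives y = 9 or y = -1.
Check each candidate in the original equation:
  y = 9: sqrt(49) = 7, while y - 2 = 7 — valid.
  y = -1: sqrt(9) = 3, while y - 2 = -3 — extraneous.

y = 9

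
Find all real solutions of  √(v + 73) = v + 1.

v = 8

Square both sides: v + 73 = (v + 1)².
Expand and rearrange: v² + v - 72 = 0.
Solving gives v = 8 or v = -9.
Check each candidate in the original equation:
  v = 8: √(81) = 9, while v + 1 = 9 — valid.
  v = -9: √(64) = 8, while v + 1 = -8 — extraneous.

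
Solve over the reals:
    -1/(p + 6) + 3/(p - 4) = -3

p = -5.628 or p = 2.9614

Multiply both sides by (p + 6)(p - 4):
-(p - 4) + 3(p + 6) = -3(p + 6)(p - 4).
Expand and collect terms: -3p² - 8p + 50 = 0.
By the quadratic formula, p = (8 ± √664) / -6, so p ≈ -5.628 or p ≈ 2.9614.
Neither value makes a denominator zero (p ≠ -6, p ≠ 4), so both are valid.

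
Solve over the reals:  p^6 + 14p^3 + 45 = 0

p = -2.0801 or p = -1.71

Let u = p^3. The equation becomes u^2 + 14u + 45 = 0.
Factor: (u + 5)(u + 9) = 0, so u = -5 or u = -9.
p^3 = -5 gives p = -(5)^(1/3) ~= -1.71.
p^3 = -9 gives p = -(9)^(1/3) ~= -2.0801.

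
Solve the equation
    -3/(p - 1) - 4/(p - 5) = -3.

Multiply both sides by (p - 1)(p - 5):
-3(p - 5) - 4(p - 1) = -3(p - 1)(p - 5).
Expand and collect terms: -3p² + 25p - 34 = 0.
By the quadratic formula, p = (-25 ± √217) / -6, so p ≈ 1.7115 or p ≈ 6.6218.
Neither value makes a denominator zero (p ≠ 1, p ≠ 5), so both are valid.

p = 1.7115 or p = 6.6218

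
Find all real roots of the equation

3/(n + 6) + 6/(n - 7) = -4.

n = -6.8412 or n = 5.5912

Multiply both sides by (n + 6)(n - 7):
3(n - 7) + 6(n + 6) = -4(n + 6)(n - 7).
Expand and collect terms: -4n² - 5n + 153 = 0.
By the quadratic formula, n = (5 ± √2473) / -8, so n ≈ -6.8412 or n ≈ 5.5912.
Neither value makes a denominator zero (n ≠ -6, n ≠ 7), so both are valid.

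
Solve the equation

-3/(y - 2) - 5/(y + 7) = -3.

Multiply both sides by (y - 2)(y + 7):
-3(y + 7) - 5(y - 2) = -3(y - 2)(y + 7).
Expand and collect terms: -3y² - 7y + 53 = 0.
By the quadratic formula, y = (7 ± √685) / -6, so y ≈ -5.5288 or y ≈ 3.1954.
Neither value makes a denominator zero (y ≠ 2, y ≠ -7), so both are valid.

y = -5.5288 or y = 3.1954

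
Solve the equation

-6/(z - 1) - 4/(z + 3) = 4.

z = -4.386 or z = -0.114

Multiply both sides by (z - 1)(z + 3):
-6(z + 3) - 4(z - 1) = 4(z - 1)(z + 3).
Expand and collect terms: 4z^2 + 18z + 2 = 0.
By the quadratic formula, z = (-18 +/- sqrt(292)) / 8, so z ~= -0.114 or z ~= -4.386.
Neither value makes a denominator zero (z != 1, z != -3), so both are valid.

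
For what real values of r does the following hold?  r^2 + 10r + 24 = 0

Factor: (r + 6)(r + 4) = 0.
So r = -6 or r = -4.

r = -6 or r = -4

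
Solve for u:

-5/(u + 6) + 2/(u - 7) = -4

Multiply both sides by (u + 6)(u - 7):
-5(u - 7) + 2(u + 6) = -4(u + 6)(u - 7).
Expand and collect terms: -4u² + 7u + 121 = 0.
By the quadratic formula, u = (-7 ± √1985) / -8, so u ≈ -4.6942 or u ≈ 6.4442.
Neither value makes a denominator zero (u ≠ -6, u ≠ 7), so both are valid.

u = -4.6942 or u = 6.4442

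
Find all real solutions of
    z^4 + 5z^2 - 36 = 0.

Let u = z^2. The equation becomes u^2 + 5u - 36 = 0.
Factor: (u - 4)(u + 9) = 0, so u = 4 or u = -9.
z^2 = 4 gives z = +/-2.
z^2 = -9 < 0 has no real solution.

z = -2 or z = 2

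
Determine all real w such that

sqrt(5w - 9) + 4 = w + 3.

Isolate the radical: sqrt(5w - 9) = w - 1.
Square both sides: 5w - 9 = (w - 1)^2.
Expand and rearrange: w^2 - 7w + 10 = 0.
Solving gives w = 5 or w = 2.
Check each candidate in the original equation:
  w = 5: sqrt(16) = 4, while w - 1 = 4 — valid.
  w = 2: sqrt(1) = 1, while w - 1 = 1 — valid.

w = 2 or w = 5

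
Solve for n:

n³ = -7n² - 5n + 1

n = -6.1623 or n = -1 or n = 0.1623

Rearrange: n³ + 7n² + 5n - 1 = 0.
Possible rational roots are divisors of -1. Testing n = -1 gives 0, so (n + 1) is a factor.
Divide: n³ + 7n² + 5n - 1 = (n + 1)(n² + 6n - 1).
Apply the quadratic formula to n² + 6n - 1 = 0: n = (-6 ± √40)/2, i.e. n ≈ 0.1623 or n ≈ -6.1623.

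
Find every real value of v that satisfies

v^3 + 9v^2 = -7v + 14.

Rearrange: v^3 + 9v^2 + 7v - 14 = 0.
Possible rational roots are divisors of -14. Testing v = -2 gives 0, so (v + 2) is a factor.
Divide: v^3 + 9v^2 + 7v - 14 = (v + 2)(v^2 + 7v - 7).
Apply the quadratic formula to v^2 + 7v - 7 = 0: v = (-7 +/- sqrt(77))/2, i.e. v ~= 0.8875 or v ~= -7.8875.

v = -7.8875 or v = -2 or v = 0.8875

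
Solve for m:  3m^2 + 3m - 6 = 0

m = -2 or m = 1

Factor: 3(m - 1)(m + 2) = 0.
So m = 1 or m = -2.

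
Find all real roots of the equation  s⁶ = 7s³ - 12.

Let u = s³. The equation becomes u² - 7u + 12 = 0.
Factor: (u - 4)(u - 3) = 0, so u = 4 or u = 3.
s³ = 4 gives s = ∛(4) ≈ 1.5874.
s³ = 3 gives s = ∛(3) ≈ 1.4422.

s = 1.4422 or s = 1.5874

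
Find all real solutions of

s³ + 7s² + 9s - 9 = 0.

s = -4.6458 or s = -3 or s = 0.6458

Possible rational roots are divisors of -9. Testing s = -3 gives 0, so (s + 3) is a factor.
Divide: s³ + 7s² + 9s - 9 = (s + 3)(s² + 4s - 3).
Apply the quadratic formula to s² + 4s - 3 = 0: s = (-4 ± √28)/2, i.e. s ≈ 0.6458 or s ≈ -4.6458.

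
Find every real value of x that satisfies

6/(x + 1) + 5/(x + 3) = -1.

x = -13 or x = -2

Multiply both sides by (x + 1)(x + 3):
6(x + 3) + 5(x + 1) = -(x + 1)(x + 3).
Expand and collect terms: -x² - 15x - 26 = 0.
Factor or apply the quadratic formula: x = -13 or x = -2.
Neither value makes a denominator zero (x ≠ -1, x ≠ -3), so both are valid.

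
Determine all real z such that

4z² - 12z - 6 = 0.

Discriminant: (-12)² − 4·4·(-6) = 240.
Quadratic formula: z = (12 ± √240) / 8.
So z = 3/2 + √(15)/2 ≈ 3.4365 or z = 3/2 - √(15)/2 ≈ -0.4365.

z = -0.4365 or z = 3.4365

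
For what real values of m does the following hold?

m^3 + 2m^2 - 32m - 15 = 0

m = -6.5414 or m = -0.4586 or m = 5

Possible rational roots are divisors of -15. Testing m = 5 gives 0, so (m - 5) is a factor.
Divide: m^3 + 2m^2 - 32m - 15 = (m - 5)(m^2 + 7m + 3).
Apply the quadratic formula to m^2 + 7m + 3 = 0: m = (-7 +/- sqrt(37))/2, i.e. m ~= -0.4586 or m ~= -6.5414.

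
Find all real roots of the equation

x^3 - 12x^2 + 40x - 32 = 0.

Possible rational roots are divisors of -32. Testing x = 4 gives 0, so (x - 4) is a factor.
Divide: x^3 - 12x^2 + 40x - 32 = (x - 4)(x^2 - 8x + 8).
Apply the quadratic formula to x^2 - 8x + 8 = 0: x = (8 +/- sqrt(32))/2, i.e. x ~= 6.8284 or x ~= 1.1716.

x = 1.1716 or x = 4 or x = 6.8284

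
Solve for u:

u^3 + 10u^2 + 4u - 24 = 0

Possible rational roots are divisors of -24. Testing u = -2 gives 0, so (u + 2) is a factor.
Divide: u^3 + 10u^2 + 4u - 24 = (u + 2)(u^2 + 8u - 12).
Apply the quadratic formula to u^2 + 8u - 12 = 0: u = (-8 +/- sqrt(112))/2, i.e. u ~= 1.2915 or u ~= -9.2915.

u = -9.2915 or u = -2 or u = 1.2915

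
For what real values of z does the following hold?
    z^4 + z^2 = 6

z = -1.4142 or z = 1.4142

Let u = z^2. The equation becomes u^2 + u - 6 = 0.
Factor: (u + 3)(u - 2) = 0, so u = -3 or u = 2.
z^2 = -3 < 0 has no real solution.
z^2 = 2 gives z = +/-sqrt(2) ~= +/-1.4142.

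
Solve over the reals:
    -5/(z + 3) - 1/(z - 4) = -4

Multiply both sides by (z + 3)(z - 4):
-5(z - 4) - (z + 3) = -4(z + 3)(z - 4).
Expand and collect terms: -4z^2 + 10z + 31 = 0.
By the quadratic formula, z = (-10 +/- sqrt(596)) / -8, so z ~= -1.8016 or z ~= 4.3016.
Neither value makes a denominator zero (z != -3, z != 4), so both are valid.

z = -1.8016 or z = 4.3016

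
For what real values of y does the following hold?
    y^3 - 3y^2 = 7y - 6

Rearrange: y^3 - 3y^2 - 7y + 6 = 0.
Possible rational roots are divisors of 6. Testing y = -2 gives 0, so (y + 2) is a factor.
Divide: y^3 - 3y^2 - 7y + 6 = (y + 2)(y^2 - 5y + 3).
Apply the quadratic formula to y^2 - 5y + 3 = 0: y = (5 +/- sqrt(13))/2, i.e. y ~= 4.3028 or y ~= 0.6972.

y = -2 or y = 0.6972 or y = 4.3028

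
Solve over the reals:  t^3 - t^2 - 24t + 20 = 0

t = -4.8284 or t = 0.8284 or t = 5

Possible rational roots are divisors of 20. Testing t = 5 gives 0, so (t - 5) is a factor.
Divide: t^3 - t^2 - 24t + 20 = (t - 5)(t^2 + 4t - 4).
Apply the quadratic formula to t^2 + 4t - 4 = 0: t = (-4 +/- sqrt(32))/2, i.e. t ~= 0.8284 or t ~= -4.8284.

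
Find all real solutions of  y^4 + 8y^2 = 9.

Let u = y^2. The equation becomes u^2 + 8u - 9 = 0.
Factor: (u - 1)(u + 9) = 0, so u = 1 or u = -9.
y^2 = 1 gives y = +/-1.
y^2 = -9 < 0 has no real solution.

y = -1 or y = 1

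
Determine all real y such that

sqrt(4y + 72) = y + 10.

y = -2

Square both sides: 4y + 72 = (y + 10)^2.
Expand and rearrange: y^2 + 16y + 28 = 0.
Solving gives y = -2 or y = -14.
Check each candidate in the original equation:
  y = -2: sqrt(64) = 8, while y + 10 = 8 — valid.
  y = -14: sqrt(16) = 4, while y + 10 = -4 — extraneous.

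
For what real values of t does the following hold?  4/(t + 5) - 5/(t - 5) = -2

t = -6.6466 or t = 7.1466

Multiply both sides by (t + 5)(t - 5):
4(t - 5) - 5(t + 5) = -2(t + 5)(t - 5).
Expand and collect terms: -2t^2 + t + 95 = 0.
By the quadratic formula, t = (-1 +/- sqrt(761)) / -4, so t ~= -6.6466 or t ~= 7.1466.
Neither value makes a denominator zero (t != -5, t != 5), so both are valid.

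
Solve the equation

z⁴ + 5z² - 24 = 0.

Let u = z². The equation becomes u² + 5u - 24 = 0.
Factor: (u + 8)(u - 3) = 0, so u = -8 or u = 3.
z² = -8 < 0 has no real solution.
z² = 3 gives z = ±√(3) ≈ ±1.7321.

z = -1.7321 or z = 1.7321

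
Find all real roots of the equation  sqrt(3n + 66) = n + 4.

n = 5

Square both sides: 3n + 66 = (n + 4)^2.
Expand and rearrange: n^2 + 5n - 50 = 0.
Solving gives n = 5 or n = -10.
Check each candidate in the original equation:
  n = 5: sqrt(81) = 9, while n + 4 = 9 — valid.
  n = -10: sqrt(36) = 6, while n + 4 = -6 — extraneous.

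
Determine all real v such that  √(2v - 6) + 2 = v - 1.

v = 3 or v = 5

Isolate the radical: √(2v - 6) = v - 3.
Square both sides: 2v - 6 = (v - 3)².
Expand and rearrange: v² - 8v + 15 = 0.
Solving gives v = 5 or v = 3.
Check each candidate in the original equation:
  v = 5: √(4) = 2, while v - 3 = 2 — valid.
  v = 3: √(0) = 0, while v - 3 = 0 — valid.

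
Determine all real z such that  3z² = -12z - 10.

Rearrange to standard form: 3z² + 12z + 10 = 0.
Discriminant: (12)² − 4·3·10 = 24.
Quadratic formula: z = (-12 ± √24) / 6.
So z = -2 + √(6)/3 ≈ -1.1835 or z = -2 - √(6)/3 ≈ -2.8165.

z = -2.8165 or z = -1.1835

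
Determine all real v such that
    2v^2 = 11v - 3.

v = 0.2878 or v = 5.2122

Rearrange to standard form: 2v^2 - 11v + 3 = 0.
Discriminant: (-11)^2 - 4*2*3 = 97.
Quadratic formula: v = (11 +/- sqrt(97)) / 4.
So v = sqrt(97)/4 + 11/4 ~= 5.2122 or v = 11/4 - sqrt(97)/4 ~= 0.2878.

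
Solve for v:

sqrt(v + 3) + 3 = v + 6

v = -3 or v = -2

Isolate the radical: sqrt(v + 3) = v + 3.
Square both sides: v + 3 = (v + 3)^2.
Expand and rearrange: v^2 + 5v + 6 = 0.
Solving gives v = -2 or v = -3.
Check each candidate in the original equation:
  v = -2: sqrt(1) = 1, while v + 3 = 1 — valid.
  v = -3: sqrt(0) = 0, while v + 3 = 0 — valid.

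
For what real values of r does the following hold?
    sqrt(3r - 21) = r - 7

Square both sides: 3r - 21 = (r - 7)^2.
Expand and rearrange: r^2 - 17r + 70 = 0.
Solving gives r = 10 or r = 7.
Check each candidate in the original equation:
  r = 10: sqrt(9) = 3, while r - 7 = 3 — valid.
  r = 7: sqrt(0) = 0, while r - 7 = 0 — valid.

r = 7 or r = 10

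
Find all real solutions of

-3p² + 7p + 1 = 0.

Discriminant: (7)² − 4·(-3)·1 = 61.
Quadratic formula: p = (-7 ± √61) / (-6).
So p = 7/6 - √(61)/6 ≈ -0.135 or p = 7/6 + √(61)/6 ≈ 2.4684.

p = -0.135 or p = 2.4684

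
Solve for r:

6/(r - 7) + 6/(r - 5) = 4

r = 5.6972 or r = 9.3028

Multiply both sides by (r - 7)(r - 5):
6(r - 5) + 6(r - 7) = 4(r - 7)(r - 5).
Expand and collect terms: 4r² - 60r + 212 = 0.
By the quadratic formula, r = (60 ± √208) / 8, so r ≈ 9.3028 or r ≈ 5.6972.
Neither value makes a denominator zero (r ≠ 7, r ≠ 5), so both are valid.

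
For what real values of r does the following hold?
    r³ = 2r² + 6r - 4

r = -2 or r = 0.5858 or r = 3.4142

Rearrange: r³ - 2r² - 6r + 4 = 0.
Possible rational roots are divisors of 4. Testing r = -2 gives 0, so (r + 2) is a factor.
Divide: r³ - 2r² - 6r + 4 = (r + 2)(r² - 4r + 2).
Apply the quadratic formula to r² - 4r + 2 = 0: r = (4 ± √8)/2, i.e. r ≈ 3.4142 or r ≈ 0.5858.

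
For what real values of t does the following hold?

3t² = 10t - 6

t = 0.7847 or t = 2.5486

Rearrange to standard form: 3t² - 10t + 6 = 0.
Discriminant: (-10)² − 4·3·6 = 28.
Quadratic formula: t = (10 ± √28) / 6.
So t = √(7)/3 + 5/3 ≈ 2.5486 or t = 5/3 - √(7)/3 ≈ 0.7847.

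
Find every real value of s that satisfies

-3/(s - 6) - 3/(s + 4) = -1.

Multiply both sides by (s - 6)(s + 4):
-3(s + 4) - 3(s - 6) = -(s - 6)(s + 4).
Expand and collect terms: -s^2 + 8s + 18 = 0.
By the quadratic formula, s = (-8 +/- sqrt(136)) / -2, so s ~= -1.831 or s ~= 9.831.
Neither value makes a denominator zero (s != 6, s != -4), so both are valid.

s = -1.831 or s = 9.831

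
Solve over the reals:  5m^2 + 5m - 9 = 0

m = -1.9318 or m = 0.9318

Discriminant: (5)^2 - 4*5*(-9) = 205.
Quadratic formula: m = (-5 +/- sqrt(205)) / 10.
So m = -1/2 + sqrt(205)/10 ~= 0.9318 or m = -sqrt(205)/10 - 1/2 ~= -1.9318.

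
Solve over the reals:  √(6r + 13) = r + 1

r = 6

Square both sides: 6r + 13 = (r + 1)².
Expand and rearrange: r² - 4r - 12 = 0.
Solving gives r = 6 or r = -2.
Check each candidate in the original equation:
  r = 6: √(49) = 7, while r + 1 = 7 — valid.
  r = -2: √(1) = 1, while r + 1 = -1 — extraneous.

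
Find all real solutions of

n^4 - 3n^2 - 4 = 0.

Let u = n^2. The equation becomes u^2 - 3u - 4 = 0.
Factor: (u + 1)(u - 4) = 0, so u = -1 or u = 4.
n^2 = -1 < 0 has no real solution.
n^2 = 4 gives n = +/-2.

n = -2 or n = 2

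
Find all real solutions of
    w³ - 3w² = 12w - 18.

Rearrange: w³ - 3w² - 12w + 18 = 0.
Possible rational roots are divisors of 18. Testing w = -3 gives 0, so (w + 3) is a factor.
Divide: w³ - 3w² - 12w + 18 = (w + 3)(w² - 6w + 6).
Apply the quadratic formula to w² - 6w + 6 = 0: w = (6 ± √12)/2, i.e. w ≈ 4.7321 or w ≈ 1.2679.

w = -3 or w = 1.2679 or w = 4.7321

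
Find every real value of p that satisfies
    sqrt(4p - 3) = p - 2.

Square both sides: 4p - 3 = (p - 2)^2.
Expand and rearrange: p^2 - 8p + 7 = 0.
Solving gives p = 7 or p = 1.
Check each candidate in the original equation:
  p = 7: sqrt(25) = 5, while p - 2 = 5 — valid.
  p = 1: sqrt(1) = 1, while p - 2 = -1 — extraneous.

p = 7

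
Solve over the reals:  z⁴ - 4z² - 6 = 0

z = -2.2721 or z = 2.2721

Let u = z². The equation becomes u² - 4u - 6 = 0.
By the quadratic formula, u = 2 + √(10) or u = 2 - √(10).
z² = 2 + √(10) gives z = ±√(2 + √(10)) ≈ ±2.2721.
z² = 2 - √(10) < 0 has no real solution.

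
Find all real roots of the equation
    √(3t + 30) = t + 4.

Square both sides: 3t + 30 = (t + 4)².
Expand and rearrange: t² + 5t - 14 = 0.
Solving gives t = 2 or t = -7.
Check each candidate in the original equation:
  t = 2: √(36) = 6, while t + 4 = 6 — valid.
  t = -7: √(9) = 3, while t + 4 = -3 — extraneous.

t = 2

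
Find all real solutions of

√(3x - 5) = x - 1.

Square both sides: 3x - 5 = (x - 1)².
Expand and rearrange: x² - 5x + 6 = 0.
Solving gives x = 3 or x = 2.
Check each candidate in the original equation:
  x = 3: √(4) = 2, while x - 1 = 2 — valid.
  x = 2: √(1) = 1, while x - 1 = 1 — valid.

x = 2 or x = 3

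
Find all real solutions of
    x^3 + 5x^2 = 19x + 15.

Rearrange: x^3 + 5x^2 - 19x - 15 = 0.
Possible rational roots are divisors of -15. Testing x = 3 gives 0, so (x - 3) is a factor.
Divide: x^3 + 5x^2 - 19x - 15 = (x - 3)(x^2 + 8x + 5).
Apply the quadratic formula to x^2 + 8x + 5 = 0: x = (-8 +/- sqrt(44))/2, i.e. x ~= -0.6834 or x ~= -7.3166.

x = -7.3166 or x = -0.6834 or x = 3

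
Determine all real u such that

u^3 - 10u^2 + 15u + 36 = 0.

Possible rational roots are divisors of 36. Testing u = 4 gives 0, so (u - 4) is a factor.
Divide: u^3 - 10u^2 + 15u + 36 = (u - 4)(u^2 - 6u - 9).
Apply the quadratic formula to u^2 - 6u - 9 = 0: u = (6 +/- sqrt(72))/2, i.e. u ~= 7.2426 or u ~= -1.2426.

u = -1.2426 or u = 4 or u = 7.2426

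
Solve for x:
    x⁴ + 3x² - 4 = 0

x = -1 or x = 1

Let u = x². The equation becomes u² + 3u - 4 = 0.
Factor: (u + 4)(u - 1) = 0, so u = -4 or u = 1.
x² = -4 < 0 has no real solution.
x² = 1 gives x = ±1.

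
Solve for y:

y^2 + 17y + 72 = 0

y = -9 or y = -8

Factor: (y + 8)(y + 9) = 0.
So y = -8 or y = -9.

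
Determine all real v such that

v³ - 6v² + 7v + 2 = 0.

Possible rational roots are divisors of 2. Testing v = 2 gives 0, so (v - 2) is a factor.
Divide: v³ - 6v² + 7v + 2 = (v - 2)(v² - 4v - 1).
Apply the quadratic formula to v² - 4v - 1 = 0: v = (4 ± √20)/2, i.e. v ≈ 4.2361 or v ≈ -0.2361.

v = -0.2361 or v = 2 or v = 4.2361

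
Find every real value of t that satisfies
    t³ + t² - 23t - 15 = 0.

Possible rational roots are divisors of -15. Testing t = -5 gives 0, so (t + 5) is a factor.
Divide: t³ + t² - 23t - 15 = (t + 5)(t² - 4t - 3).
Apply the quadratic formula to t² - 4t - 3 = 0: t = (4 ± √28)/2, i.e. t ≈ 4.6458 or t ≈ -0.6458.

t = -5 or t = -0.6458 or t = 4.6458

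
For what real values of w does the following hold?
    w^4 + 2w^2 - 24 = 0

Let u = w^2. The equation becomes u^2 + 2u - 24 = 0.
Factor: (u + 6)(u - 4) = 0, so u = -6 or u = 4.
w^2 = -6 < 0 has no real solution.
w^2 = 4 gives w = +/-2.

w = -2 or w = 2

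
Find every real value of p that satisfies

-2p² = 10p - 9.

Rearrange to standard form: -2p² - 10p + 9 = 0.
Discriminant: (-10)² − 4·(-2)·9 = 172.
Quadratic formula: p = (10 ± √172) / (-4).
So p = -√(43)/2 - 5/2 ≈ -5.7787 or p = -5/2 + √(43)/2 ≈ 0.7787.

p = -5.7787 or p = 0.7787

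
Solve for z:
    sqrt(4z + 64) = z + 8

Square both sides: 4z + 64 = (z + 8)^2.
Expand and rearrange: z^2 + 12z = 0.
Solving gives z = 0 or z = -12.
Check each candidate in the original equation:
  z = 0: sqrt(64) = 8, while z + 8 = 8 — valid.
  z = -12: sqrt(16) = 4, while z + 8 = -4 — extraneous.

z = 0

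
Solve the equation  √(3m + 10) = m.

Square both sides: 3m + 10 = (m)².
Expand and rearrange: m² - 3m - 10 = 0.
Solving gives m = 5 or m = -2.
Check each candidate in the original equation:
  m = 5: √(25) = 5, while m = 5 — valid.
  m = -2: √(4) = 2, while m = -2 — extraneous.

m = 5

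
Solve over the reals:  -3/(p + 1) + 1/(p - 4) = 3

p = -1.9469 or p = 4.2803

Multiply both sides by (p + 1)(p - 4):
-3(p - 4) + (p + 1) = 3(p + 1)(p - 4).
Expand and collect terms: 3p^2 - 7p - 25 = 0.
By the quadratic formula, p = (7 +/- sqrt(349)) / 6, so p ~= 4.2803 or p ~= -1.9469.
Neither value makes a denominator zero (p != -1, p != 4), so both are valid.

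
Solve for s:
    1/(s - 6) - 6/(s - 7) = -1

s = 5.8377 or s = 12.1623

Multiply both sides by (s - 6)(s - 7):
(s - 7) - 6(s - 6) = -(s - 6)(s - 7).
Expand and collect terms: -s^2 + 18s - 71 = 0.
By the quadratic formula, s = (-18 +/- sqrt(40)) / -2, so s ~= 5.8377 or s ~= 12.1623.
Neither value makes a denominator zero (s != 6, s != 7), so both are valid.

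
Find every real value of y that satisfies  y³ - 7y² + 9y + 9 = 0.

Possible rational roots are divisors of 9. Testing y = 3 gives 0, so (y - 3) is a factor.
Divide: y³ - 7y² + 9y + 9 = (y - 3)(y² - 4y - 3).
Apply the quadratic formula to y² - 4y - 3 = 0: y = (4 ± √28)/2, i.e. y ≈ 4.6458 or y ≈ -0.6458.

y = -0.6458 or y = 3 or y = 4.6458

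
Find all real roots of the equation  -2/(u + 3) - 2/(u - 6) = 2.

u = -4.1098 or u = 5.1098

Multiply both sides by (u + 3)(u - 6):
-2(u - 6) - 2(u + 3) = 2(u + 3)(u - 6).
Expand and collect terms: 2u^2 - 2u - 42 = 0.
By the quadratic formula, u = (2 +/- sqrt(340)) / 4, so u ~= 5.1098 or u ~= -4.1098.
Neither value makes a denominator zero (u != -3, u != 6), so both are valid.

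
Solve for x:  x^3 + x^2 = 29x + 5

x = -5.8284 or x = -0.1716 or x = 5

Rearrange: x^3 + x^2 - 29x - 5 = 0.
Possible rational roots are divisors of -5. Testing x = 5 gives 0, so (x - 5) is a factor.
Divide: x^3 + x^2 - 29x - 5 = (x - 5)(x^2 + 6x + 1).
Apply the quadratic formula to x^2 + 6x + 1 = 0: x = (-6 +/- sqrt(32))/2, i.e. x ~= -0.1716 or x ~= -5.8284.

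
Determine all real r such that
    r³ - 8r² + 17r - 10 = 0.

r = 1 or r = 2 or r = 5

Possible rational roots are divisors of -10. Testing r = 5 gives 0, so (r - 5) is a factor.
Divide: r³ - 8r² + 17r - 10 = (r - 5)(r² - 3r + 2).
Factor the quadratic: r = 2 or r = 1.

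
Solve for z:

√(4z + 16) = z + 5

z = -3

Square both sides: 4z + 16 = (z + 5)².
Expand and rearrange: z² + 6z + 9 = 0.
This gives the repeated root z = -3.
Check in the original equation:
  z = -3: √(4) = 2, while z + 5 = 2 — valid.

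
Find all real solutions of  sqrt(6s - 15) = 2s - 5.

s = 2.5 or s = 4

Square both sides: 6s - 15 = (2s - 5)^2.
Expand and rearrange: 4s^2 - 26s + 40 = 0.
Solving gives s = 4 or s = 2.5.
Check each candidate in the original equation:
  s = 4: sqrt(9) = 3, while 2s - 5 = 3 — valid.
  s = 2.5: sqrt(0) = 0, while 2s - 5 = 0 — valid.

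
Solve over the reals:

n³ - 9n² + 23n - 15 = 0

n = 1 or n = 3 or n = 5

Possible rational roots are divisors of -15. Testing n = 5 gives 0, so (n - 5) is a factor.
Divide: n³ - 9n² + 23n - 15 = (n - 5)(n² - 4n + 3).
Factor the quadratic: n = 3 or n = 1.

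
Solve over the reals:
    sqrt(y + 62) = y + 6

Square both sides: y + 62 = (y + 6)^2.
Expand and rearrange: y^2 + 11y - 26 = 0.
Solving gives y = 2 or y = -13.
Check each candidate in the original equation:
  y = 2: sqrt(64) = 8, while y + 6 = 8 — valid.
  y = -13: sqrt(49) = 7, while y + 6 = -7 — extraneous.

y = 2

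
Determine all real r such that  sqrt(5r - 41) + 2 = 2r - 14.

Isolate the radical: sqrt(5r - 41) = 2r - 16.
Square both sides: 5r - 41 = (2r - 16)^2.
Expand and rearrange: 4r^2 - 69r + 297 = 0.
Solving gives r = 9 or r = 8.25.
Check each candidate in the original equation:
  r = 9: sqrt(4) = 2, while 2r - 16 = 2 — valid.
  r = 8.25: sqrt(0.25) = 0.5, while 2r - 16 = 0.5 — valid.

r = 8.25 or r = 9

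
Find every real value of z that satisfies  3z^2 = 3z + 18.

Bring every term to one side: 3z^2 - 3z - 18 = 0.
Factor: 3(z - 3)(z + 2) = 0.
So z = 3 or z = -2.

z = -2 or z = 3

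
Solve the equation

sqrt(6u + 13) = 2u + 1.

u = 2

Square both sides: 6u + 13 = (2u + 1)^2.
Expand and rearrange: 4u^2 - 2u - 12 = 0.
Solving gives u = 2 or u = -1.5.
Check each candidate in the original equation:
  u = 2: sqrt(25) = 5, while 2u + 1 = 5 — valid.
  u = -1.5: sqrt(4) = 2, while 2u + 1 = -2 — extraneous.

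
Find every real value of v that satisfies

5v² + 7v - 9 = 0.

Discriminant: (7)² − 4·5·(-9) = 229.
Quadratic formula: v = (-7 ± √229) / 10.
So v = -7/10 + √(229)/10 ≈ 0.8133 or v = -√(229)/10 - 7/10 ≈ -2.2133.

v = -2.2133 or v = 0.8133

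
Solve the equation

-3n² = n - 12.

n = -2.1736 or n = 1.8403

Rearrange to standard form: -3n² - n + 12 = 0.
Discriminant: (-1)² − 4·(-3)·12 = 145.
Quadratic formula: n = (1 ± √145) / (-6).
So n = -√(145)/6 - 1/6 ≈ -2.1736 or n = -1/6 + √(145)/6 ≈ 1.8403.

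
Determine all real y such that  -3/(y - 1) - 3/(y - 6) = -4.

y = 1.6399 or y = 6.8601

Multiply both sides by (y - 1)(y - 6):
-3(y - 6) - 3(y - 1) = -4(y - 1)(y - 6).
Expand and collect terms: -4y² + 34y - 45 = 0.
By the quadratic formula, y = (-34 ± √436) / -8, so y ≈ 1.6399 or y ≈ 6.8601.
Neither value makes a denominator zero (y ≠ 1, y ≠ 6), so both are valid.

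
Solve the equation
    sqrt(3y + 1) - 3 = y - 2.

y = 0 or y = 1

Isolate the radical: sqrt(3y + 1) = y + 1.
Square both sides: 3y + 1 = (y + 1)^2.
Expand and rearrange: y^2 - y = 0.
Solving gives y = 1 or y = 0.
Check each candidate in the original equation:
  y = 1: sqrt(4) = 2, while y + 1 = 2 — valid.
  y = 0: sqrt(1) = 1, while y + 1 = 1 — valid.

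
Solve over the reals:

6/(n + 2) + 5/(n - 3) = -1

Multiply both sides by (n + 2)(n - 3):
6(n - 3) + 5(n + 2) = -(n + 2)(n - 3).
Expand and collect terms: -n² - 10n + 14 = 0.
By the quadratic formula, n = (10 ± √156) / -2, so n ≈ -11.245 or n ≈ 1.245.
Neither value makes a denominator zero (n ≠ -2, n ≠ 3), so both are valid.

n = -11.245 or n = 1.245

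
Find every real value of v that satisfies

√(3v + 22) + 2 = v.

v = 9

Isolate the radical: √(3v + 22) = v - 2.
Square both sides: 3v + 22 = (v - 2)².
Expand and rearrange: v² - 7v - 18 = 0.
Solving gives v = 9 or v = -2.
Check each candidate in the original equation:
  v = 9: √(49) = 7, while v - 2 = 7 — valid.
  v = -2: √(16) = 4, while v - 2 = -4 — extraneous.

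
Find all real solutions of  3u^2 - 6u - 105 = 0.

u = -5 or u = 7

Factor: 3(u + 5)(u - 7) = 0.
So u = -5 or u = 7.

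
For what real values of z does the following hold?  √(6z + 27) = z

z = 9

Square both sides: 6z + 27 = (z)².
Expand and rearrange: z² - 6z - 27 = 0.
Solving gives z = 9 or z = -3.
Check each candidate in the original equation:
  z = 9: √(81) = 9, while z = 9 — valid.
  z = -3: √(9) = 3, while z = -3 — extraneous.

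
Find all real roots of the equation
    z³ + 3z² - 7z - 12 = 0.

z = -4 or z = -1.3028 or z = 2.3028

Possible rational roots are divisors of -12. Testing z = -4 gives 0, so (z + 4) is a factor.
Divide: z³ + 3z² - 7z - 12 = (z + 4)(z² - z - 3).
Apply the quadratic formula to z² - z - 3 = 0: z = (1 ± √13)/2, i.e. z ≈ 2.3028 or z ≈ -1.3028.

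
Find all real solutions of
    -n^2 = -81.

n = -9 or n = 9

Bring every term to one side: -n^2 + 81 = 0.
Factor: -1(n + 9)(n - 9) = 0.
So n = -9 or n = 9.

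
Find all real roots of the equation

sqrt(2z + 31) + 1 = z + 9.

z = -3

Isolate the radical: sqrt(2z + 31) = z + 8.
Square both sides: 2z + 31 = (z + 8)^2.
Expand and rearrange: z^2 + 14z + 33 = 0.
Solving gives z = -3 or z = -11.
Check each candidate in the original equation:
  z = -3: sqrt(25) = 5, while z + 8 = 5 — valid.
  z = -11: sqrt(9) = 3, while z + 8 = -3 — extraneous.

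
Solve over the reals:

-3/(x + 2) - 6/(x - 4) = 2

x = -4.3423 or x = 1.8423

Multiply both sides by (x + 2)(x - 4):
-3(x - 4) - 6(x + 2) = 2(x + 2)(x - 4).
Expand and collect terms: 2x² + 5x - 16 = 0.
By the quadratic formula, x = (-5 ± √153) / 4, so x ≈ 1.8423 or x ≈ -4.3423.
Neither value makes a denominator zero (x ≠ -2, x ≠ 4), so both are valid.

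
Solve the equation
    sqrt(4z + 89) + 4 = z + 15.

Isolate the radical: sqrt(4z + 89) = z + 11.
Square both sides: 4z + 89 = (z + 11)^2.
Expand and rearrange: z^2 + 18z + 32 = 0.
Solving gives z = -2 or z = -16.
Check each candidate in the original equation:
  z = -2: sqrt(81) = 9, while z + 11 = 9 — valid.
  z = -16: sqrt(25) = 5, while z + 11 = -5 — extraneous.

z = -2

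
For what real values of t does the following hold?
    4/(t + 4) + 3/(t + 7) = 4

Multiply both sides by (t + 4)(t + 7):
4(t + 7) + 3(t + 4) = 4(t + 4)(t + 7).
Expand and collect terms: 4t^2 + 37t + 72 = 0.
By the quadratic formula, t = (-37 +/- sqrt(217)) / 8, so t ~= -2.7836 or t ~= -6.4664.
Neither value makes a denominator zero (t != -4, t != -7), so both are valid.

t = -6.4664 or t = -2.7836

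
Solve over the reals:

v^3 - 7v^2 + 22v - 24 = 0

v = 2

Possible rational roots are divisors of -24. Testing v = 2 gives 0, so (v - 2) is a factor.
Divide: v^3 - 7v^2 + 22v - 24 = (v - 2)(v^2 - 5v + 12).
The quadratic v^2 - 5v + 12 has discriminant -23 < 0, so no further real roots.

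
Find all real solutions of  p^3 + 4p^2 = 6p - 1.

p = -5.1926 or p = 0.1926 or p = 1

Rearrange: p^3 + 4p^2 - 6p + 1 = 0.
Possible rational roots are divisors of 1. Testing p = 1 gives 0, so (p - 1) is a factor.
Divide: p^3 + 4p^2 - 6p + 1 = (p - 1)(p^2 + 5p - 1).
Apply the quadratic formula to p^2 + 5p - 1 = 0: p = (-5 +/- sqrt(29))/2, i.e. p ~= 0.1926 or p ~= -5.1926.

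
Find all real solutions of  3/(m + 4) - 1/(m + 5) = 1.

m = -5.3028 or m = -1.6972

Multiply both sides by (m + 4)(m + 5):
3(m + 5) - (m + 4) = (m + 4)(m + 5).
Expand and collect terms: m^2 + 7m + 9 = 0.
By the quadratic formula, m = (-7 +/- sqrt(13)) / 2, so m ~= -1.6972 or m ~= -5.3028.
Neither value makes a denominator zero (m != -4, m != -5), so both are valid.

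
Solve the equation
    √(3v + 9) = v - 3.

Square both sides: 3v + 9 = (v - 3)².
Expand and rearrange: v² - 9v = 0.
Solving gives v = 9 or v = 0.
Check each candidate in the original equation:
  v = 9: √(36) = 6, while v - 3 = 6 — valid.
  v = 0: √(9) = 3, while v - 3 = -3 — extraneous.

v = 9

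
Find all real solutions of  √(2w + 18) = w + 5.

w = -1

Square both sides: 2w + 18 = (w + 5)².
Expand and rearrange: w² + 8w + 7 = 0.
Solving gives w = -1 or w = -7.
Check each candidate in the original equation:
  w = -1: √(16) = 4, while w + 5 = 4 — valid.
  w = -7: √(4) = 2, while w + 5 = -2 — extraneous.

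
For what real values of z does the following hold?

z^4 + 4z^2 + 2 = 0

No real solutions.

Let u = z^2. The equation becomes u^2 + 4u + 2 = 0.
By the quadratic formula, u = -2 + sqrt(2) or u = -2 - sqrt(2).
z^2 = -2 + sqrt(2) < 0 has no real solution.
z^2 = -2 - sqrt(2) < 0 has no real solution.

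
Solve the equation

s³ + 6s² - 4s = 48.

Rearrange: s³ + 6s² - 4s - 48 = 0.
Possible rational roots are divisors of -48. Testing s = -4 gives 0, so (s + 4) is a factor.
Divide: s³ + 6s² - 4s - 48 = (s + 4)(s² + 2s - 12).
Apply the quadratic formula to s² + 2s - 12 = 0: s = (-2 ± √52)/2, i.e. s ≈ 2.6056 or s ≈ -4.6056.

s = -4.6056 or s = -4 or s = 2.6056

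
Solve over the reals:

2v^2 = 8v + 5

Rearrange to standard form: 2v^2 - 8v - 5 = 0.
Discriminant: (-8)^2 - 4*2*(-5) = 104.
Quadratic formula: v = (8 +/- sqrt(104)) / 4.
So v = 2 + sqrt(26)/2 ~= 4.5495 or v = 2 - sqrt(26)/2 ~= -0.5495.

v = -0.5495 or v = 4.5495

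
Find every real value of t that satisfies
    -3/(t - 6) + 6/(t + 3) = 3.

t = -0.6458 or t = 4.6458

Multiply both sides by (t - 6)(t + 3):
-3(t + 3) + 6(t - 6) = 3(t - 6)(t + 3).
Expand and collect terms: 3t² - 12t - 9 = 0.
By the quadratic formula, t = (12 ± √252) / 6, so t ≈ 4.6458 or t ≈ -0.6458.
Neither value makes a denominator zero (t ≠ 6, t ≠ -3), so both are valid.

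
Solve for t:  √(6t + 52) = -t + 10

t = 2

Square both sides: 6t + 52 = (-t + 10)².
Expand and rearrange: t² - 26t + 48 = 0.
Solving gives t = 24 or t = 2.
Check each candidate in the original equation:
  t = 24: √(196) = 14, while -t + 10 = -14 — extraneous.
  t = 2: √(64) = 8, while -t + 10 = 8 — valid.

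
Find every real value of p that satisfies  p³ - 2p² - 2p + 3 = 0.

p = -1.3028 or p = 1 or p = 2.3028

Possible rational roots are divisors of 3. Testing p = 1 gives 0, so (p - 1) is a factor.
Divide: p³ - 2p² - 2p + 3 = (p - 1)(p² - p - 3).
Apply the quadratic formula to p² - p - 3 = 0: p = (1 ± √13)/2, i.e. p ≈ 2.3028 or p ≈ -1.3028.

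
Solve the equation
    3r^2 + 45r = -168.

Bring every term to one side: 3r^2 + 45r + 168 = 0.
Factor: 3(r + 8)(r + 7) = 0.
So r = -8 or r = -7.

r = -8 or r = -7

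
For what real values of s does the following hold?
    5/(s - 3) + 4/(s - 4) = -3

s = 0.367 or s = 3.633

Multiply both sides by (s - 3)(s - 4):
5(s - 4) + 4(s - 3) = -3(s - 3)(s - 4).
Expand and collect terms: -3s^2 + 12s - 4 = 0.
By the quadratic formula, s = (-12 +/- sqrt(96)) / -6, so s ~= 0.367 or s ~= 3.633.
Neither value makes a denominator zero (s != 3, s != 4), so both are valid.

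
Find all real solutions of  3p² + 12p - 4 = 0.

Discriminant: (12)² − 4·3·(-4) = 192.
Quadratic formula: p = (-12 ± √192) / 6.
So p = -2 + 4·√(3)/3 ≈ 0.3094 or p = -4·√(3)/3 - 2 ≈ -4.3094.

p = -4.3094 or p = 0.3094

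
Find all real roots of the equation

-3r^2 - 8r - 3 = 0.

Discriminant: (-8)^2 - 4*(-3)*(-3) = 28.
Quadratic formula: r = (8 +/- sqrt(28)) / (-6).
So r = -4/3 - sqrt(7)/3 ~= -2.2153 or r = -4/3 + sqrt(7)/3 ~= -0.4514.

r = -2.2153 or r = -0.4514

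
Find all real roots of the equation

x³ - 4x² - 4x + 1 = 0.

Possible rational roots are divisors of 1. Testing x = -1 gives 0, so (x + 1) is a factor.
Divide: x³ - 4x² - 4x + 1 = (x + 1)(x² - 5x + 1).
Apply the quadratic formula to x² - 5x + 1 = 0: x = (5 ± √21)/2, i.e. x ≈ 4.7913 or x ≈ 0.2087.

x = -1 or x = 0.2087 or x = 4.7913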